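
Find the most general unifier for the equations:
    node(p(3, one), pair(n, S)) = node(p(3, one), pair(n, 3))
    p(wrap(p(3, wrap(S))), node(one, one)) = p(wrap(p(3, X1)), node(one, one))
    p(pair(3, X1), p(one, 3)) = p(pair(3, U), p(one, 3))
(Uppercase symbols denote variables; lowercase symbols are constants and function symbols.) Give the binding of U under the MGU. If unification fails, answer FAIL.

Decompose node/2: p(3, one) = p(3, one),  pair(n, S) = pair(n, 3).
Delete trivial equation p(3, one) = p(3, one).
Decompose pair/2: n = n,  S = 3.
Delete trivial equation n = n.
Bind S := 3; substituting into the one remaining equation that mentions S gives: p(wrap(p(3, wrap(3))), node(one, one)) = p(wrap(p(3, X1)), node(one, one)).
Decompose p/2: wrap(p(3, wrap(3))) = wrap(p(3, X1)),  node(one, one) = node(one, one).
Decompose wrap/1: p(3, wrap(3)) = p(3, X1).
Decompose p/2: 3 = 3,  wrap(3) = X1.
Delete trivial equation 3 = 3.
Bind X1 := wrap(3); substituting into the one remaining equation that mentions X1 gives: p(pair(3, wrap(3)), p(one, 3)) = p(pair(3, U), p(one, 3)).
Delete trivial equation node(one, one) = node(one, one).
Decompose p/2: pair(3, wrap(3)) = pair(3, U),  p(one, 3) = p(one, 3).
Decompose pair/2: 3 = 3,  wrap(3) = U.
Delete trivial equation 3 = 3.
Bind U := wrap(3); no other remaining equation mentions U.
Delete trivial equation p(one, 3) = p(one, 3).
MGU = { S := 3, X1 := wrap(3), U := wrap(3) }, so U := wrap(3).

wrap(3)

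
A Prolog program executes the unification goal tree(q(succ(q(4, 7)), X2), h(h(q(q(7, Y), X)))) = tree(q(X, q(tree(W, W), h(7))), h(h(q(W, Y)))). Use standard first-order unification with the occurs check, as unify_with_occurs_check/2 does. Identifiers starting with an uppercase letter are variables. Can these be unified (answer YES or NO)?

Decompose tree/2: q(succ(q(4, 7)), X2) = q(X, q(tree(W, W), h(7))),  h(h(q(q(7, Y), X))) = h(h(q(W, Y))).
Decompose q/2: succ(q(4, 7)) = X,  X2 = q(tree(W, W), h(7)).
Bind X := succ(q(4, 7)); substituting into the one remaining equation that mentions X gives: h(h(q(q(7, Y), succ(q(4, 7))))) = h(h(q(W, Y))).
Bind X2 := q(tree(W, W), h(7)); no other remaining equation mentions X2.
Decompose h/1: h(q(q(7, Y), succ(q(4, 7)))) = h(q(W, Y)).
Decompose h/1: q(q(7, Y), succ(q(4, 7))) = q(W, Y).
Decompose q/2: q(7, Y) = W,  succ(q(4, 7)) = Y.
Bind W := q(7, Y); no other remaining equation mentions W. Substituting into the earlier binding gives X2 := q(tree(q(7, Y), q(7, Y)), h(7)).
Bind Y := succ(q(4, 7)). Substituting into the earlier bindings gives X2 := q(tree(q(7, succ(q(4, 7))), q(7, succ(q(4, 7)))), h(7)), W := q(7, succ(q(4, 7))).
No equations remain and no clash or occurs-check failure arose, so a unifier exists.

YES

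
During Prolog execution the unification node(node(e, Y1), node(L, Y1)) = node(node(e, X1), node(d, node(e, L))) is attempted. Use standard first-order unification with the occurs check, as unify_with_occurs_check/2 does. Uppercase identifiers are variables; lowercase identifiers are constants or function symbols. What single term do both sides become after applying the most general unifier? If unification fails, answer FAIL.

Decompose node/2: node(e, Y1) = node(e, X1),  node(L, Y1) = node(d, node(e, L)).
Decompose node/2: e = e,  Y1 = X1.
Delete trivial equation e = e.
Bind Y1 := X1; substituting into the remaining equation gives: node(L, X1) = node(d, node(e, L)).
Decompose node/2: L = d,  X1 = node(e, L).
Bind L := d; substituting into the remaining equation gives: X1 = node(e, d).
Bind X1 := node(e, d). Substituting into the earlier binding gives Y1 := node(e, d).
Applying the MGU to either side gives node(node(e, node(e, d)), node(d, node(e, d))).

node(node(e, node(e, d)), node(d, node(e, d)))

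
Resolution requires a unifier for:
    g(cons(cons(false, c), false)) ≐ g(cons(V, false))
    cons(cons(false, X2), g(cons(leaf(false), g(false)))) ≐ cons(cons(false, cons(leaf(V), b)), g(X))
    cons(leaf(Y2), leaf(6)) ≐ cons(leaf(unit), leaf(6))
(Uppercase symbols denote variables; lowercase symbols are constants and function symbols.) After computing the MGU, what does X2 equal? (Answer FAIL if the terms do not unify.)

cons(leaf(cons(false, c)), b)

Decompose g/1: cons(cons(false, c), false) ≐ cons(V, false).
Decompose cons/2: cons(false, c) ≐ V,  false ≐ false.
Bind V := cons(false, c); substituting into the one remaining equation that mentions V gives: cons(cons(false, X2), g(cons(leaf(false), g(false)))) ≐ cons(cons(false, cons(leaf(cons(false, c)), b)), g(X)).
Delete trivial equation false ≐ false.
Decompose cons/2: cons(false, X2) ≐ cons(false, cons(leaf(cons(false, c)), b)),  g(cons(leaf(false), g(false))) ≐ g(X).
Decompose cons/2: false ≐ false,  X2 ≐ cons(leaf(cons(false, c)), b).
Delete trivial equation false ≐ false.
Bind X2 := cons(leaf(cons(false, c)), b); no other remaining equation mentions X2.
Decompose g/1: cons(leaf(false), g(false)) ≐ X.
Bind X := cons(leaf(false), g(false)); no other remaining equation mentions X.
Decompose cons/2: leaf(Y2) ≐ leaf(unit),  leaf(6) ≐ leaf(6).
Decompose leaf/1: Y2 ≐ unit.
Bind Y2 := unit; no other remaining equation mentions Y2.
Delete trivial equation leaf(6) ≐ leaf(6).
MGU = { V -> cons(false, c), X2 -> cons(leaf(cons(false, c)), b), X -> cons(leaf(false), g(false)), Y2 -> unit }, so X2 -> cons(leaf(cons(false, c)), b).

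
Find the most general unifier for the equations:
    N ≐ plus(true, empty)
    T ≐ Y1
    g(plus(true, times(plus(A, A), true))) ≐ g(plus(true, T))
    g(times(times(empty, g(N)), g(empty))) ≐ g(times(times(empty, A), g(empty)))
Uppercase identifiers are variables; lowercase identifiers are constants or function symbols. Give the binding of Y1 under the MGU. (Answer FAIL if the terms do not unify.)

Bind N := plus(true, empty); substituting into the one remaining equation that mentions N gives: g(times(times(empty, g(plus(true, empty))), g(empty))) ≐ g(times(times(empty, A), g(empty))).
Bind T := Y1; substituting into the one remaining equation that mentions T gives: g(plus(true, times(plus(A, A), true))) ≐ g(plus(true, Y1)).
Decompose g/1: plus(true, times(plus(A, A), true)) ≐ plus(true, Y1).
Decompose plus/2: true ≐ true,  times(plus(A, A), true) ≐ Y1.
Delete trivial equation true ≐ true.
Bind Y1 := times(plus(A, A), true); no other remaining equation mentions Y1. Substituting into the earlier binding gives T := times(plus(A, A), true).
Decompose g/1: times(times(empty, g(plus(true, empty))), g(empty)) ≐ times(times(empty, A), g(empty)).
Decompose times/2: times(empty, g(plus(true, empty))) ≐ times(empty, A),  g(empty) ≐ g(empty).
Decompose times/2: empty ≐ empty,  g(plus(true, empty)) ≐ A.
Delete trivial equation empty ≐ empty.
Bind A := g(plus(true, empty)); no other remaining equation mentions A. Substituting into the earlier bindings gives T := times(plus(g(plus(true, empty)), g(plus(true, empty))), true), Y1 := times(plus(g(plus(true, empty)), g(plus(true, empty))), true).
Delete trivial equation g(empty) ≐ g(empty).
MGU = { N -> plus(true, empty), T -> times(plus(g(plus(true, empty)), g(plus(true, empty))), true), Y1 -> times(plus(g(plus(true, empty)), g(plus(true, empty))), true), A -> g(plus(true, empty)) }, so Y1 -> times(plus(g(plus(true, empty)), g(plus(true, empty))), true).

times(plus(g(plus(true, empty)), g(plus(true, empty))), true)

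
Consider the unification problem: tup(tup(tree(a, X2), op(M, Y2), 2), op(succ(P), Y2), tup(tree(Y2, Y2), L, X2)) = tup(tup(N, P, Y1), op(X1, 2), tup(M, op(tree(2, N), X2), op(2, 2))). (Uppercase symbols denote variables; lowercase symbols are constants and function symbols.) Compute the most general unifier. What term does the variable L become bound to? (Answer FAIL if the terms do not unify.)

Decompose tup/3: tup(tree(a, X2), op(M, Y2), 2) = tup(N, P, Y1),  op(succ(P), Y2) = op(X1, 2),  tup(tree(Y2, Y2), L, X2) = tup(M, op(tree(2, N), X2), op(2, 2)).
Decompose tup/3: tree(a, X2) = N,  op(M, Y2) = P,  2 = Y1.
Bind N := tree(a, X2); substituting into the one remaining equation that mentions N gives: tup(tree(Y2, Y2), L, X2) = tup(M, op(tree(2, tree(a, X2)), X2), op(2, 2)).
Bind P := op(M, Y2); substituting into the one remaining equation that mentions P gives: op(succ(op(M, Y2)), Y2) = op(X1, 2).
Bind Y1 := 2; no other remaining equation mentions Y1.
Decompose op/2: succ(op(M, Y2)) = X1,  Y2 = 2.
Bind X1 := succ(op(M, Y2)); no other remaining equation mentions X1.
Bind Y2 := 2; substituting into the remaining equation gives: tup(tree(2, 2), L, X2) = tup(M, op(tree(2, tree(a, X2)), X2), op(2, 2)). Substituting into the earlier bindings gives P := op(M, 2), X1 := succ(op(M, 2)).
Decompose tup/3: tree(2, 2) = M,  L = op(tree(2, tree(a, X2)), X2),  X2 = op(2, 2).
Bind M := tree(2, 2); no other remaining equation mentions M. Substituting into the earlier bindings gives P := op(tree(2, 2), 2), X1 := succ(op(tree(2, 2), 2)).
Bind L := op(tree(2, tree(a, X2)), X2); no other remaining equation mentions L.
Bind X2 := op(2, 2). Substituting into the earlier bindings gives N := tree(a, op(2, 2)), L := op(tree(2, tree(a, op(2, 2))), op(2, 2)).
MGU = { N ↦ tree(a, op(2, 2)), P ↦ op(tree(2, 2), 2), Y1 ↦ 2, X1 ↦ succ(op(tree(2, 2), 2)), Y2 ↦ 2, M ↦ tree(2, 2), L ↦ op(tree(2, tree(a, op(2, 2))), op(2, 2)), X2 ↦ op(2, 2) }, so L ↦ op(tree(2, tree(a, op(2, 2))), op(2, 2)).

op(tree(2, tree(a, op(2, 2))), op(2, 2))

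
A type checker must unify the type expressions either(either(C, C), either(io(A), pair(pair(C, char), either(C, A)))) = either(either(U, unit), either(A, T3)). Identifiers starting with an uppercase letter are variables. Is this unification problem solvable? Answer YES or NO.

NO

Decompose either/2: either(C, C) = either(U, unit),  either(io(A), pair(pair(C, char), either(C, A))) = either(A, T3).
Decompose either/2: C = U,  C = unit.
Bind C := U; substituting into the remaining equations gives: U = unit,  either(io(A), pair(pair(U, char), either(U, A))) = either(A, T3).
Bind U := unit; substituting into the remaining equation gives: either(io(A), pair(pair(unit, char), either(unit, A))) = either(A, T3). Substituting into the earlier binding gives C := unit.
Decompose either/2: io(A) = A,  pair(pair(unit, char), either(unit, A)) = T3.
Occurs check fails: A occurs in io(A); the equation A = io(A) has no finite solution.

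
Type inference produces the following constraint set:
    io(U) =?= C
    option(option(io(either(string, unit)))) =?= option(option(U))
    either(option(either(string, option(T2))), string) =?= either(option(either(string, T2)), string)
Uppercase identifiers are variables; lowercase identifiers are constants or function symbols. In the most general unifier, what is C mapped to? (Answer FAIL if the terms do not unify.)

FAIL

Bind C := io(U); no other remaining equation mentions C.
Decompose option/1: option(io(either(string, unit))) =?= option(U).
Decompose option/1: io(either(string, unit)) =?= U.
Bind U := io(either(string, unit)); no other remaining equation mentions U. Substituting into the earlier binding gives C := io(io(either(string, unit))).
Decompose either/2: option(either(string, option(T2))) =?= option(either(string, T2)),  string =?= string.
Decompose option/1: either(string, option(T2)) =?= either(string, T2).
Decompose either/2: string =?= string,  option(T2) =?= T2.
Delete trivial equation string =?= string.
Occurs check fails: T2 occurs in option(T2); the equation T2 =?= option(T2) has no finite solution.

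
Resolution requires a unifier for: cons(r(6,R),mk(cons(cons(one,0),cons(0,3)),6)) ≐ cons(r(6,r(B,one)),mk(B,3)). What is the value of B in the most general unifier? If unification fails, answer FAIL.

FAIL

Decompose cons/2: r(6,R) ≐ r(6,r(B,one)),  mk(cons(cons(one,0),cons(0,3)),6) ≐ mk(B,3).
Decompose r/2: 6 ≐ 6,  R ≐ r(B,one).
Delete trivial equation 6 ≐ 6.
Bind R := r(B,one); no other remaining equation mentions R.
Decompose mk/2: cons(cons(one,0),cons(0,3)) ≐ B,  6 ≐ 3.
Bind B := cons(cons(one,0),cons(0,3)); no other remaining equation mentions B. Substituting into the earlier binding gives R := r(cons(cons(one,0),cons(0,3)),one).
Clash: constants 6 and 3 differ; no unifier exists.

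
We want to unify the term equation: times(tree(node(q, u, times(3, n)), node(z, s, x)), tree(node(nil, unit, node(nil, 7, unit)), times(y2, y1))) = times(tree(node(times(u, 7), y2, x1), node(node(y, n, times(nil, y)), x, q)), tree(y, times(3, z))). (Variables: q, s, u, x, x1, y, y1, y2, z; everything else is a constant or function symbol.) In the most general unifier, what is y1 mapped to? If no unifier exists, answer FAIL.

Decompose times/2: tree(node(q, u, times(3, n)), node(z, s, x)) = tree(node(times(u, 7), y2, x1), node(node(y, n, times(nil, y)), x, q)),  tree(node(nil, unit, node(nil, 7, unit)), times(y2, y1)) = tree(y, times(3, z)).
Decompose tree/2: node(q, u, times(3, n)) = node(times(u, 7), y2, x1),  node(z, s, x) = node(node(y, n, times(nil, y)), x, q).
Decompose node/3: q = times(u, 7),  u = y2,  times(3, n) = x1.
Bind q := times(u, 7); substituting into the one remaining equation that mentions q gives: node(z, s, x) = node(node(y, n, times(nil, y)), x, times(u, 7)).
Bind u := y2; substituting into the one remaining equation that mentions u gives: node(z, s, x) = node(node(y, n, times(nil, y)), x, times(y2, 7)). Substituting into the earlier binding gives q := times(y2, 7).
Bind x1 := times(3, n); no other remaining equation mentions x1.
Decompose node/3: z = node(y, n, times(nil, y)),  s = x,  x = times(y2, 7).
Bind z := node(y, n, times(nil, y)); substituting into the one remaining equation that mentions z gives: tree(node(nil, unit, node(nil, 7, unit)), times(y2, y1)) = tree(y, times(3, node(y, n, times(nil, y)))).
Bind s := x; no other remaining equation mentions s.
Bind x := times(y2, 7); no other remaining equation mentions x. Substituting into the earlier binding gives s := times(y2, 7).
Decompose tree/2: node(nil, unit, node(nil, 7, unit)) = y,  times(y2, y1) = times(3, node(y, n, times(nil, y))).
Bind y := node(nil, unit, node(nil, 7, unit)); substituting into the remaining equation gives: times(y2, y1) = times(3, node(node(nil, unit, node(nil, 7, unit)), n, times(nil, node(nil, unit, node(nil, 7, unit))))). Substituting into the earlier binding gives z := node(node(nil, unit, node(nil, 7, unit)), n, times(nil, node(nil, unit, node(nil, 7, unit)))).
Decompose times/2: y2 = 3,  y1 = node(node(nil, unit, node(nil, 7, unit)), n, times(nil, node(nil, unit, node(nil, 7, unit)))).
Bind y2 := 3; no other remaining equation mentions y2. Substituting into the earlier bindings gives q := times(3, 7), u := 3, s := times(3, 7), x := times(3, 7).
Bind y1 := node(node(nil, unit, node(nil, 7, unit)), n, times(nil, node(nil, unit, node(nil, 7, unit)))).
MGU = { q := times(3, 7), u := 3, x1 := times(3, n), z := node(node(nil, unit, node(nil, 7, unit)), n, times(nil, node(nil, unit, node(nil, 7, unit)))), s := times(3, 7), x := times(3, 7), y := node(nil, unit, node(nil, 7, unit)), y2 := 3, y1 := node(node(nil, unit, node(nil, 7, unit)), n, times(nil, node(nil, unit, node(nil, 7, unit)))) }, so y1 := node(node(nil, unit, node(nil, 7, unit)), n, times(nil, node(nil, unit, node(nil, 7, unit)))).

node(node(nil, unit, node(nil, 7, unit)), n, times(nil, node(nil, unit, node(nil, 7, unit))))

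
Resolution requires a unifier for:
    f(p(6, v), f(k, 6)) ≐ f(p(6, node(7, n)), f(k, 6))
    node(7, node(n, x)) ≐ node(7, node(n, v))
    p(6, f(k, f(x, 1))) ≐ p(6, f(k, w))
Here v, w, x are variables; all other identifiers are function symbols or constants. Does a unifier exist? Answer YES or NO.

YES

Decompose f/2: p(6, v) ≐ p(6, node(7, n)),  f(k, 6) ≐ f(k, 6).
Decompose p/2: 6 ≐ 6,  v ≐ node(7, n).
Delete trivial equation 6 ≐ 6.
Bind v := node(7, n); substituting into the one remaining equation that mentions v gives: node(7, node(n, x)) ≐ node(7, node(n, node(7, n))).
Delete trivial equation f(k, 6) ≐ f(k, 6).
Decompose node/2: 7 ≐ 7,  node(n, x) ≐ node(n, node(7, n)).
Delete trivial equation 7 ≐ 7.
Decompose node/2: n ≐ n,  x ≐ node(7, n).
Delete trivial equation n ≐ n.
Bind x := node(7, n); substituting into the remaining equation gives: p(6, f(k, f(node(7, n), 1))) ≐ p(6, f(k, w)).
Decompose p/2: 6 ≐ 6,  f(k, f(node(7, n), 1)) ≐ f(k, w).
Delete trivial equation 6 ≐ 6.
Decompose f/2: k ≐ k,  f(node(7, n), 1) ≐ w.
Delete trivial equation k ≐ k.
Bind w := f(node(7, n), 1).
No equations remain and no clash or occurs-check failure arose, so a unifier exists.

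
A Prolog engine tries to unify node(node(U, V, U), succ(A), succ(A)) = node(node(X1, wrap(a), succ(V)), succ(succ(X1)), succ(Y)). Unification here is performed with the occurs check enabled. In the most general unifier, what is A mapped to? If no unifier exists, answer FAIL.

succ(succ(wrap(a)))

Decompose node/3: node(U, V, U) = node(X1, wrap(a), succ(V)),  succ(A) = succ(succ(X1)),  succ(A) = succ(Y).
Decompose node/3: U = X1,  V = wrap(a),  U = succ(V).
Bind U := X1; substituting into the one remaining equation that mentions U gives: X1 = succ(V).
Bind V := wrap(a); substituting into the one remaining equation that mentions V gives: X1 = succ(wrap(a)).
Bind X1 := succ(wrap(a)); substituting into the one remaining equation that mentions X1 gives: succ(A) = succ(succ(succ(wrap(a)))). Substituting into the earlier binding gives U := succ(wrap(a)).
Decompose succ/1: A = succ(succ(wrap(a))).
Bind A := succ(succ(wrap(a))); substituting into the remaining equation gives: succ(succ(succ(wrap(a)))) = succ(Y).
Decompose succ/1: succ(succ(wrap(a))) = Y.
Bind Y := succ(succ(wrap(a))).
MGU = { U -> succ(wrap(a)), V -> wrap(a), X1 -> succ(wrap(a)), A -> succ(succ(wrap(a))), Y -> succ(succ(wrap(a))) }, so A -> succ(succ(wrap(a))).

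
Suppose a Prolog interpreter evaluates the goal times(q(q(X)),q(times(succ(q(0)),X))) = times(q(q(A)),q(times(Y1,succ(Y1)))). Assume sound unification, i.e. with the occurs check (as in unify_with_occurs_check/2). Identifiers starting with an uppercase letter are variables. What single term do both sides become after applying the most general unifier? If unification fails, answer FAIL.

Decompose times/2: q(q(X)) = q(q(A)),  q(times(succ(q(0)),X)) = q(times(Y1,succ(Y1))).
Decompose q/1: q(X) = q(A).
Decompose q/1: X = A.
Bind X := A; substituting into the remaining equation gives: q(times(succ(q(0)),A)) = q(times(Y1,succ(Y1))).
Decompose q/1: times(succ(q(0)),A) = times(Y1,succ(Y1)).
Decompose times/2: succ(q(0)) = Y1,  A = succ(Y1).
Bind Y1 := succ(q(0)); substituting into the remaining equation gives: A = succ(succ(q(0))).
Bind A := succ(succ(q(0))). Substituting into the earlier binding gives X := succ(succ(q(0))).
Applying the MGU to either side gives times(q(q(succ(succ(q(0))))),q(times(succ(q(0)),succ(succ(q(0)))))).

times(q(q(succ(succ(q(0))))),q(times(succ(q(0)),succ(succ(q(0))))))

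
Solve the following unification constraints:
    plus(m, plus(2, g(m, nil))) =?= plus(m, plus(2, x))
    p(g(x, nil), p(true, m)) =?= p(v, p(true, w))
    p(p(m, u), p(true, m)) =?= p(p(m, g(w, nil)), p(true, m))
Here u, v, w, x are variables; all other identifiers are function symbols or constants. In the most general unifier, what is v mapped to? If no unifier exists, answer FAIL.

Decompose plus/2: m =?= m,  plus(2, g(m, nil)) =?= plus(2, x).
Delete trivial equation m =?= m.
Decompose plus/2: 2 =?= 2,  g(m, nil) =?= x.
Delete trivial equation 2 =?= 2.
Bind x := g(m, nil); substituting into the one remaining equation that mentions x gives: p(g(g(m, nil), nil), p(true, m)) =?= p(v, p(true, w)).
Decompose p/2: g(g(m, nil), nil) =?= v,  p(true, m) =?= p(true, w).
Bind v := g(g(m, nil), nil); no other remaining equation mentions v.
Decompose p/2: true =?= true,  m =?= w.
Delete trivial equation true =?= true.
Bind w := m; substituting into the remaining equation gives: p(p(m, u), p(true, m)) =?= p(p(m, g(m, nil)), p(true, m)).
Decompose p/2: p(m, u) =?= p(m, g(m, nil)),  p(true, m) =?= p(true, m).
Decompose p/2: m =?= m,  u =?= g(m, nil).
Delete trivial equation m =?= m.
Bind u := g(m, nil); no other remaining equation mentions u.
Delete trivial equation p(true, m) =?= p(true, m).
MGU = { x -> g(m, nil), v -> g(g(m, nil), nil), w -> m, u -> g(m, nil) }, so v -> g(g(m, nil), nil).

g(g(m, nil), nil)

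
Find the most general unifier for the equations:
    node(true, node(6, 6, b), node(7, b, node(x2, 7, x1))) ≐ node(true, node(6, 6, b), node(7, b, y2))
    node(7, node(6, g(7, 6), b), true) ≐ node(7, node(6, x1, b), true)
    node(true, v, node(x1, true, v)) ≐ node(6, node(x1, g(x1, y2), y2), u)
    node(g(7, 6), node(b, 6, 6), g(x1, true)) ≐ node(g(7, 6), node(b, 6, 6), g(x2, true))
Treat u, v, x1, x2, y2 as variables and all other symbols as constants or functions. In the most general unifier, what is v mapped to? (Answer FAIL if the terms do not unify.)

FAIL

Decompose node/3: true ≐ true,  node(6, 6, b) ≐ node(6, 6, b),  node(7, b, node(x2, 7, x1)) ≐ node(7, b, y2).
Delete trivial equation true ≐ true.
Delete trivial equation node(6, 6, b) ≐ node(6, 6, b).
Decompose node/3: 7 ≐ 7,  b ≐ b,  node(x2, 7, x1) ≐ y2.
Delete trivial equation 7 ≐ 7.
Delete trivial equation b ≐ b.
Bind y2 := node(x2, 7, x1); substituting into the one remaining equation that mentions y2 gives: node(true, v, node(x1, true, v)) ≐ node(6, node(x1, g(x1, node(x2, 7, x1)), node(x2, 7, x1)), u).
Decompose node/3: 7 ≐ 7,  node(6, g(7, 6), b) ≐ node(6, x1, b),  true ≐ true.
Delete trivial equation 7 ≐ 7.
Decompose node/3: 6 ≐ 6,  g(7, 6) ≐ x1,  b ≐ b.
Delete trivial equation 6 ≐ 6.
Bind x1 := g(7, 6); substituting into the 2 remaining equations that mention x1 gives: node(true, v, node(g(7, 6), true, v)) ≐ node(6, node(g(7, 6), g(g(7, 6), node(x2, 7, g(7, 6))), node(x2, 7, g(7, 6))), u),  node(g(7, 6), node(b, 6, 6), g(g(7, 6), true)) ≐ node(g(7, 6), node(b, 6, 6), g(x2, true)). Substituting into the earlier binding gives y2 := node(x2, 7, g(7, 6)).
Delete trivial equation b ≐ b.
Delete trivial equation true ≐ true.
Decompose node/3: true ≐ 6,  v ≐ node(g(7, 6), g(g(7, 6), node(x2, 7, g(7, 6))), node(x2, 7, g(7, 6))),  node(g(7, 6), true, v) ≐ u.
Clash: constants true and 6 differ; no unifier exists.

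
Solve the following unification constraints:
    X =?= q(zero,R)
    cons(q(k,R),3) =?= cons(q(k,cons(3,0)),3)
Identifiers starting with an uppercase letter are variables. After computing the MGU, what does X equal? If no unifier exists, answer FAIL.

Bind X := q(zero,R); no other remaining equation mentions X.
Decompose cons/2: q(k,R) =?= q(k,cons(3,0)),  3 =?= 3.
Decompose q/2: k =?= k,  R =?= cons(3,0).
Delete trivial equation k =?= k.
Bind R := cons(3,0); no other remaining equation mentions R. Substituting into the earlier binding gives X := q(zero,cons(3,0)).
Delete trivial equation 3 =?= 3.
MGU = { X -> q(zero,cons(3,0)), R -> cons(3,0) }, so X -> q(zero,cons(3,0)).

q(zero,cons(3,0))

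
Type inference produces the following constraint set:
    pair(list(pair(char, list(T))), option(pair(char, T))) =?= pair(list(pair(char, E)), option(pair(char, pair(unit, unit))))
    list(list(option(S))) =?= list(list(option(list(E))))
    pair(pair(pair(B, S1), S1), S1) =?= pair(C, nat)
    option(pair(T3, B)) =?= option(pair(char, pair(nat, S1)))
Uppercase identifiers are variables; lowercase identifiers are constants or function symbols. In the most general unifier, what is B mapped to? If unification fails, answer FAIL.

pair(nat, nat)

Decompose pair/2: list(pair(char, list(T))) =?= list(pair(char, E)),  option(pair(char, T)) =?= option(pair(char, pair(unit, unit))).
Decompose list/1: pair(char, list(T)) =?= pair(char, E).
Decompose pair/2: char =?= char,  list(T) =?= E.
Delete trivial equation char =?= char.
Bind E := list(T); substituting into the one remaining equation that mentions E gives: list(list(option(S))) =?= list(list(option(list(list(T))))).
Decompose option/1: pair(char, T) =?= pair(char, pair(unit, unit)).
Decompose pair/2: char =?= char,  T =?= pair(unit, unit).
Delete trivial equation char =?= char.
Bind T := pair(unit, unit); substituting into the one remaining equation that mentions T gives: list(list(option(S))) =?= list(list(option(list(list(pair(unit, unit)))))). Substituting into the earlier binding gives E := list(pair(unit, unit)).
Decompose list/1: list(option(S)) =?= list(option(list(list(pair(unit, unit))))).
Decompose list/1: option(S) =?= option(list(list(pair(unit, unit)))).
Decompose option/1: S =?= list(list(pair(unit, unit))).
Bind S := list(list(pair(unit, unit))); no other remaining equation mentions S.
Decompose pair/2: pair(pair(B, S1), S1) =?= C,  S1 =?= nat.
Bind C := pair(pair(B, S1), S1); no other remaining equation mentions C.
Bind S1 := nat; substituting into the remaining equation gives: option(pair(T3, B)) =?= option(pair(char, pair(nat, nat))). Substituting into the earlier binding gives C := pair(pair(B, nat), nat).
Decompose option/1: pair(T3, B) =?= pair(char, pair(nat, nat)).
Decompose pair/2: T3 =?= char,  B =?= pair(nat, nat).
Bind T3 := char; no other remaining equation mentions T3.
Bind B := pair(nat, nat). Substituting into the earlier binding gives C := pair(pair(pair(nat, nat), nat), nat).
MGU = { E := list(pair(unit, unit)), T := pair(unit, unit), S := list(list(pair(unit, unit))), C := pair(pair(pair(nat, nat), nat), nat), S1 := nat, T3 := char, B := pair(nat, nat) }, so B := pair(nat, nat).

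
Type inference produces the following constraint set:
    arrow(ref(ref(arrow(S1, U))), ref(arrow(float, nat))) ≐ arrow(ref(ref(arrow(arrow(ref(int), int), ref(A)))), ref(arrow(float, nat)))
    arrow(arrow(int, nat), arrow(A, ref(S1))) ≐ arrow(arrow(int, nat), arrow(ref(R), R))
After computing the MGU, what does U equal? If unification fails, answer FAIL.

Decompose arrow/2: ref(ref(arrow(S1, U))) ≐ ref(ref(arrow(arrow(ref(int), int), ref(A)))),  ref(arrow(float, nat)) ≐ ref(arrow(float, nat)).
Decompose ref/1: ref(arrow(S1, U)) ≐ ref(arrow(arrow(ref(int), int), ref(A))).
Decompose ref/1: arrow(S1, U) ≐ arrow(arrow(ref(int), int), ref(A)).
Decompose arrow/2: S1 ≐ arrow(ref(int), int),  U ≐ ref(A).
Bind S1 := arrow(ref(int), int); substituting into the one remaining equation that mentions S1 gives: arrow(arrow(int, nat), arrow(A, ref(arrow(ref(int), int)))) ≐ arrow(arrow(int, nat), arrow(ref(R), R)).
Bind U := ref(A); no other remaining equation mentions U.
Delete trivial equation ref(arrow(float, nat)) ≐ ref(arrow(float, nat)).
Decompose arrow/2: arrow(int, nat) ≐ arrow(int, nat),  arrow(A, ref(arrow(ref(int), int))) ≐ arrow(ref(R), R).
Delete trivial equation arrow(int, nat) ≐ arrow(int, nat).
Decompose arrow/2: A ≐ ref(R),  ref(arrow(ref(int), int)) ≐ R.
Bind A := ref(R); no other remaining equation mentions A. Substituting into the earlier binding gives U := ref(ref(R)).
Bind R := ref(arrow(ref(int), int)). Substituting into the earlier bindings gives U := ref(ref(ref(arrow(ref(int), int)))), A := ref(ref(arrow(ref(int), int))).
MGU = { S1 := arrow(ref(int), int), U := ref(ref(ref(arrow(ref(int), int)))), A := ref(ref(arrow(ref(int), int))), R := ref(arrow(ref(int), int)) }, so U := ref(ref(ref(arrow(ref(int), int)))).

ref(ref(ref(arrow(ref(int), int))))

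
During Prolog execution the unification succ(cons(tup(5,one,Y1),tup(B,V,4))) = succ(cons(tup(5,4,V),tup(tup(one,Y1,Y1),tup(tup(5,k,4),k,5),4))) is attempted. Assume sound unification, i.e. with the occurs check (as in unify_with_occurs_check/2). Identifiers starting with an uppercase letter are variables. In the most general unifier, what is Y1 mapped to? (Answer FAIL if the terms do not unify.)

Decompose succ/1: cons(tup(5,one,Y1),tup(B,V,4)) = cons(tup(5,4,V),tup(tup(one,Y1,Y1),tup(tup(5,k,4),k,5),4)).
Decompose cons/2: tup(5,one,Y1) = tup(5,4,V),  tup(B,V,4) = tup(tup(one,Y1,Y1),tup(tup(5,k,4),k,5),4).
Decompose tup/3: 5 = 5,  one = 4,  Y1 = V.
Delete trivial equation 5 = 5.
Clash: constants one and 4 differ; no unifier exists.

FAIL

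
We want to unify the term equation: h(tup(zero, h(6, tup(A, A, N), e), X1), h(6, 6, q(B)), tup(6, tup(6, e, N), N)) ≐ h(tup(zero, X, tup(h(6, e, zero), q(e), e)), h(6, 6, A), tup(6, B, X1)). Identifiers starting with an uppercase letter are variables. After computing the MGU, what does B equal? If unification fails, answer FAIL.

tup(6, e, tup(h(6, e, zero), q(e), e))

Decompose h/3: tup(zero, h(6, tup(A, A, N), e), X1) ≐ tup(zero, X, tup(h(6, e, zero), q(e), e)),  h(6, 6, q(B)) ≐ h(6, 6, A),  tup(6, tup(6, e, N), N) ≐ tup(6, B, X1).
Decompose tup/3: zero ≐ zero,  h(6, tup(A, A, N), e) ≐ X,  X1 ≐ tup(h(6, e, zero), q(e), e).
Delete trivial equation zero ≐ zero.
Bind X := h(6, tup(A, A, N), e); no other remaining equation mentions X.
Bind X1 := tup(h(6, e, zero), q(e), e); substituting into the one remaining equation that mentions X1 gives: tup(6, tup(6, e, N), N) ≐ tup(6, B, tup(h(6, e, zero), q(e), e)).
Decompose h/3: 6 ≐ 6,  6 ≐ 6,  q(B) ≐ A.
Delete trivial equation 6 ≐ 6.
Delete trivial equation 6 ≐ 6.
Bind A := q(B); no other remaining equation mentions A. Substituting into the earlier binding gives X := h(6, tup(q(B), q(B), N), e).
Decompose tup/3: 6 ≐ 6,  tup(6, e, N) ≐ B,  N ≐ tup(h(6, e, zero), q(e), e).
Delete trivial equation 6 ≐ 6.
Bind B := tup(6, e, N); no other remaining equation mentions B. Substituting into the earlier bindings gives X := h(6, tup(q(tup(6, e, N)), q(tup(6, e, N)), N), e), A := q(tup(6, e, N)).
Bind N := tup(h(6, e, zero), q(e), e). Substituting into the earlier bindings gives X := h(6, tup(q(tup(6, e, tup(h(6, e, zero), q(e), e))), q(tup(6, e, tup(h(6, e, zero), q(e), e))), tup(h(6, e, zero), q(e), e)), e), A := q(tup(6, e, tup(h(6, e, zero), q(e), e))), B := tup(6, e, tup(h(6, e, zero), q(e), e)).
MGU = { X := h(6, tup(q(tup(6, e, tup(h(6, e, zero), q(e), e))), q(tup(6, e, tup(h(6, e, zero), q(e), e))), tup(h(6, e, zero), q(e), e)), e), X1 := tup(h(6, e, zero), q(e), e), A := q(tup(6, e, tup(h(6, e, zero), q(e), e))), B := tup(6, e, tup(h(6, e, zero), q(e), e)), N := tup(h(6, e, zero), q(e), e) }, so B := tup(6, e, tup(h(6, e, zero), q(e), e)).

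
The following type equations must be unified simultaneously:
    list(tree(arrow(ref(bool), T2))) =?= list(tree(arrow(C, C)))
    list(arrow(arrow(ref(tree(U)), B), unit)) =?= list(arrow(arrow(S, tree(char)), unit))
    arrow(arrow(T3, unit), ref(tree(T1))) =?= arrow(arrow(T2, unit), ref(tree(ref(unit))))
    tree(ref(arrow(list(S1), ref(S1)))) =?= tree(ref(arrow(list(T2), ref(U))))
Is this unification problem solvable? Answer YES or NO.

Decompose list/1: tree(arrow(ref(bool), T2)) =?= tree(arrow(C, C)).
Decompose tree/1: arrow(ref(bool), T2) =?= arrow(C, C).
Decompose arrow/2: ref(bool) =?= C,  T2 =?= C.
Bind C := ref(bool); substituting into the one remaining equation that mentions C gives: T2 =?= ref(bool).
Bind T2 := ref(bool); substituting into the 2 remaining equations that mention T2 gives: arrow(arrow(T3, unit), ref(tree(T1))) =?= arrow(arrow(ref(bool), unit), ref(tree(ref(unit)))),  tree(ref(arrow(list(S1), ref(S1)))) =?= tree(ref(arrow(list(ref(bool)), ref(U)))).
Decompose list/1: arrow(arrow(ref(tree(U)), B), unit) =?= arrow(arrow(S, tree(char)), unit).
Decompose arrow/2: arrow(ref(tree(U)), B) =?= arrow(S, tree(char)),  unit =?= unit.
Decompose arrow/2: ref(tree(U)) =?= S,  B =?= tree(char).
Bind S := ref(tree(U)); no other remaining equation mentions S.
Bind B := tree(char); no other remaining equation mentions B.
Delete trivial equation unit =?= unit.
Decompose arrow/2: arrow(T3, unit) =?= arrow(ref(bool), unit),  ref(tree(T1)) =?= ref(tree(ref(unit))).
Decompose arrow/2: T3 =?= ref(bool),  unit =?= unit.
Bind T3 := ref(bool); no other remaining equation mentions T3.
Delete trivial equation unit =?= unit.
Decompose ref/1: tree(T1) =?= tree(ref(unit)).
Decompose tree/1: T1 =?= ref(unit).
Bind T1 := ref(unit); no other remaining equation mentions T1.
Decompose tree/1: ref(arrow(list(S1), ref(S1))) =?= ref(arrow(list(ref(bool)), ref(U))).
Decompose ref/1: arrow(list(S1), ref(S1)) =?= arrow(list(ref(bool)), ref(U)).
Decompose arrow/2: list(S1) =?= list(ref(bool)),  ref(S1) =?= ref(U).
Decompose list/1: S1 =?= ref(bool).
Bind S1 := ref(bool); substituting into the remaining equation gives: ref(ref(bool)) =?= ref(U).
Decompose ref/1: ref(bool) =?= U.
Bind U := ref(bool). Substituting into the earlier binding gives S := ref(tree(ref(bool))).
No equations remain and no clash or occurs-check failure arose, so a unifier exists.

YES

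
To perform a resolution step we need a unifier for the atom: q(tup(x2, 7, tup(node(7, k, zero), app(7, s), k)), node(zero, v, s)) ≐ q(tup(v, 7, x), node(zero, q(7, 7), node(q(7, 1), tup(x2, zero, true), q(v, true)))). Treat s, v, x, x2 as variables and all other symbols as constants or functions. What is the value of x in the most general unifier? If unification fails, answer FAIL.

tup(node(7, k, zero), app(7, node(q(7, 1), tup(q(7, 7), zero, true), q(q(7, 7), true))), k)

Decompose q/2: tup(x2, 7, tup(node(7, k, zero), app(7, s), k)) ≐ tup(v, 7, x),  node(zero, v, s) ≐ node(zero, q(7, 7), node(q(7, 1), tup(x2, zero, true), q(v, true))).
Decompose tup/3: x2 ≐ v,  7 ≐ 7,  tup(node(7, k, zero), app(7, s), k) ≐ x.
Bind x2 := v; substituting into the one remaining equation that mentions x2 gives: node(zero, v, s) ≐ node(zero, q(7, 7), node(q(7, 1), tup(v, zero, true), q(v, true))).
Delete trivial equation 7 ≐ 7.
Bind x := tup(node(7, k, zero), app(7, s), k); no other remaining equation mentions x.
Decompose node/3: zero ≐ zero,  v ≐ q(7, 7),  s ≐ node(q(7, 1), tup(v, zero, true), q(v, true)).
Delete trivial equation zero ≐ zero.
Bind v := q(7, 7); substituting into the remaining equation gives: s ≐ node(q(7, 1), tup(q(7, 7), zero, true), q(q(7, 7), true)). Substituting into the earlier binding gives x2 := q(7, 7).
Bind s := node(q(7, 1), tup(q(7, 7), zero, true), q(q(7, 7), true)). Substituting into the earlier binding gives x := tup(node(7, k, zero), app(7, node(q(7, 1), tup(q(7, 7), zero, true), q(q(7, 7), true))), k).
MGU = { x2 -> q(7, 7), x -> tup(node(7, k, zero), app(7, node(q(7, 1), tup(q(7, 7), zero, true), q(q(7, 7), true))), k), v -> q(7, 7), s -> node(q(7, 1), tup(q(7, 7), zero, true), q(q(7, 7), true)) }, so x -> tup(node(7, k, zero), app(7, node(q(7, 1), tup(q(7, 7), zero, true), q(q(7, 7), true))), k).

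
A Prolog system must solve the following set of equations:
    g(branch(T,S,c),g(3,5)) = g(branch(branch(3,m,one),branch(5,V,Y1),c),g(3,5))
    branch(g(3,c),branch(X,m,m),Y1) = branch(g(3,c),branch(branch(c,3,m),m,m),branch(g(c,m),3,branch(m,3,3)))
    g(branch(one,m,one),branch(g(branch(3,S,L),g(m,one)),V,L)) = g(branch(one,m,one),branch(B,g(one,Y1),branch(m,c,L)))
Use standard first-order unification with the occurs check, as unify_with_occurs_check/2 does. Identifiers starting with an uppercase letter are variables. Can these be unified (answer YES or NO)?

Decompose g/2: branch(T,S,c) = branch(branch(3,m,one),branch(5,V,Y1),c),  g(3,5) = g(3,5).
Decompose branch/3: T = branch(3,m,one),  S = branch(5,V,Y1),  c = c.
Bind T := branch(3,m,one); no other remaining equation mentions T.
Bind S := branch(5,V,Y1); substituting into the one remaining equation that mentions S gives: g(branch(one,m,one),branch(g(branch(3,branch(5,V,Y1),L),g(m,one)),V,L)) = g(branch(one,m,one),branch(B,g(one,Y1),branch(m,c,L))).
Delete trivial equation c = c.
Delete trivial equation g(3,5) = g(3,5).
Decompose branch/3: g(3,c) = g(3,c),  branch(X,m,m) = branch(branch(c,3,m),m,m),  Y1 = branch(g(c,m),3,branch(m,3,3)).
Delete trivial equation g(3,c) = g(3,c).
Decompose branch/3: X = branch(c,3,m),  m = m,  m = m.
Bind X := branch(c,3,m); no other remaining equation mentions X.
Delete trivial equation m = m.
Delete trivial equation m = m.
Bind Y1 := branch(g(c,m),3,branch(m,3,3)); substituting into the remaining equation gives: g(branch(one,m,one),branch(g(branch(3,branch(5,V,branch(g(c,m),3,branch(m,3,3))),L),g(m,one)),V,L)) = g(branch(one,m,one),branch(B,g(one,branch(g(c,m),3,branch(m,3,3))),branch(m,c,L))). Substituting into the earlier binding gives S := branch(5,V,branch(g(c,m),3,branch(m,3,3))).
Decompose g/2: branch(one,m,one) = branch(one,m,one),  branch(g(branch(3,branch(5,V,branch(g(c,m),3,branch(m,3,3))),L),g(m,one)),V,L) = branch(B,g(one,branch(g(c,m),3,branch(m,3,3))),branch(m,c,L)).
Delete trivial equation branch(one,m,one) = branch(one,m,one).
Decompose branch/3: g(branch(3,branch(5,V,branch(g(c,m),3,branch(m,3,3))),L),g(m,one)) = B,  V = g(one,branch(g(c,m),3,branch(m,3,3))),  L = branch(m,c,L).
Bind B := g(branch(3,branch(5,V,branch(g(c,m),3,branch(m,3,3))),L),g(m,one)); no other remaining equation mentions B.
Bind V := g(one,branch(g(c,m),3,branch(m,3,3))); no other remaining equation mentions V. Substituting into the earlier bindings gives S := branch(5,g(one,branch(g(c,m),3,branch(m,3,3))),branch(g(c,m),3,branch(m,3,3))), B := g(branch(3,branch(5,g(one,branch(g(c,m),3,branch(m,3,3))),branch(g(c,m),3,branch(m,3,3))),L),g(m,one)).
Occurs check fails: L occurs in branch(m,c,L); the equation L = branch(m,c,L) has no finite solution.

NO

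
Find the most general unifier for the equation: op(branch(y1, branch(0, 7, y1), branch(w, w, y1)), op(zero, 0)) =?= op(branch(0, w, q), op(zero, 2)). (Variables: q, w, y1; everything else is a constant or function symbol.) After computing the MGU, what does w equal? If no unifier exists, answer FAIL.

Decompose op/2: branch(y1, branch(0, 7, y1), branch(w, w, y1)) =?= branch(0, w, q),  op(zero, 0) =?= op(zero, 2).
Decompose branch/3: y1 =?= 0,  branch(0, 7, y1) =?= w,  branch(w, w, y1) =?= q.
Bind y1 := 0; substituting into the 2 remaining equations that mention y1 gives: branch(0, 7, 0) =?= w,  branch(w, w, 0) =?= q.
Bind w := branch(0, 7, 0); substituting into the one remaining equation that mentions w gives: branch(branch(0, 7, 0), branch(0, 7, 0), 0) =?= q.
Bind q := branch(branch(0, 7, 0), branch(0, 7, 0), 0); no other remaining equation mentions q.
Decompose op/2: zero =?= zero,  0 =?= 2.
Delete trivial equation zero =?= zero.
Clash: constants 0 and 2 differ; no unifier exists.

FAIL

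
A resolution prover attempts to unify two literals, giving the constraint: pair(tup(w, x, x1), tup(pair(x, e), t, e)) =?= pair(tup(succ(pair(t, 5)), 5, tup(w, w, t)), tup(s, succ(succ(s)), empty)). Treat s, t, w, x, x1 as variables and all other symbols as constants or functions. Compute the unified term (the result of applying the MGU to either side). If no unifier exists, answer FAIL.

FAIL

Decompose pair/2: tup(w, x, x1) =?= tup(succ(pair(t, 5)), 5, tup(w, w, t)),  tup(pair(x, e), t, e) =?= tup(s, succ(succ(s)), empty).
Decompose tup/3: w =?= succ(pair(t, 5)),  x =?= 5,  x1 =?= tup(w, w, t).
Bind w := succ(pair(t, 5)); substituting into the one remaining equation that mentions w gives: x1 =?= tup(succ(pair(t, 5)), succ(pair(t, 5)), t).
Bind x := 5; substituting into the one remaining equation that mentions x gives: tup(pair(5, e), t, e) =?= tup(s, succ(succ(s)), empty).
Bind x1 := tup(succ(pair(t, 5)), succ(pair(t, 5)), t); no other remaining equation mentions x1.
Decompose tup/3: pair(5, e) =?= s,  t =?= succ(succ(s)),  e =?= empty.
Bind s := pair(5, e); substituting into the one remaining equation that mentions s gives: t =?= succ(succ(pair(5, e))).
Bind t := succ(succ(pair(5, e))); no other remaining equation mentions t. Substituting into the earlier bindings gives w := succ(pair(succ(succ(pair(5, e))), 5)), x1 := tup(succ(pair(succ(succ(pair(5, e))), 5)), succ(pair(succ(succ(pair(5, e))), 5)), succ(succ(pair(5, e)))).
Clash: constants e and empty differ; no unifier exists.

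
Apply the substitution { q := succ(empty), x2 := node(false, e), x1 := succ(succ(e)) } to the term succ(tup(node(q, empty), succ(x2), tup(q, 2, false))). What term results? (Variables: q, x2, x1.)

succ(tup(node(succ(empty), empty), succ(node(false, e)), tup(succ(empty), 2, false)))

Replace each occurrence of q with succ(empty).
Replace each occurrence of x2 with node(false, e).
Result: succ(tup(node(succ(empty), empty), succ(node(false, e)), tup(succ(empty), 2, false))).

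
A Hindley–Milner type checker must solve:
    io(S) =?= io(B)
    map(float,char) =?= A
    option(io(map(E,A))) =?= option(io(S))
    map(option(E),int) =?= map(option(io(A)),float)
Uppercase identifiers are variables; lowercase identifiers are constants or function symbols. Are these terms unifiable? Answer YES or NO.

NO

Decompose io/1: S =?= B.
Bind S := B; substituting into the one remaining equation that mentions S gives: option(io(map(E,A))) =?= option(io(B)).
Bind A := map(float,char); substituting into the remaining equations gives: option(io(map(E,map(float,char)))) =?= option(io(B)),  map(option(E),int) =?= map(option(io(map(float,char))),float).
Decompose option/1: io(map(E,map(float,char))) =?= io(B).
Decompose io/1: map(E,map(float,char)) =?= B.
Bind B := map(E,map(float,char)); no other remaining equation mentions B. Substituting into the earlier binding gives S := map(E,map(float,char)).
Decompose map/2: option(E) =?= option(io(map(float,char))),  int =?= float.
Decompose option/1: E =?= io(map(float,char)).
Bind E := io(map(float,char)); no other remaining equation mentions E. Substituting into the earlier bindings gives S := map(io(map(float,char)),map(float,char)), B := map(io(map(float,char)),map(float,char)).
Clash: constants int and float differ; no unifier exists.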